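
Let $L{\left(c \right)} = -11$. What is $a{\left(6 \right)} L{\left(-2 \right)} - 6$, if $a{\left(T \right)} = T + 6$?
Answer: $-138$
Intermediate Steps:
$a{\left(T \right)} = 6 + T$
$a{\left(6 \right)} L{\left(-2 \right)} - 6 = \left(6 + 6\right) \left(-11\right) - 6 = 12 \left(-11\right) - 6 = -132 - 6 = -138$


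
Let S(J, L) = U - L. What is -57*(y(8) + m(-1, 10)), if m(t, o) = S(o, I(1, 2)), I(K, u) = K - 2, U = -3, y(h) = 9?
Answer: -399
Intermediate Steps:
I(K, u) = -2 + K
S(J, L) = -3 - L
m(t, o) = -2 (m(t, o) = -3 - (-2 + 1) = -3 - 1*(-1) = -3 + 1 = -2)
-57*(y(8) + m(-1, 10)) = -57*(9 - 2) = -57*7 = -399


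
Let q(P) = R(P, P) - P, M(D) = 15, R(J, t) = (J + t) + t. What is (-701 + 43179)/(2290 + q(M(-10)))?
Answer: 21239/1160 ≈ 18.309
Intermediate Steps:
R(J, t) = J + 2*t
q(P) = 2*P (q(P) = (P + 2*P) - P = 3*P - P = 2*P)
(-701 + 43179)/(2290 + q(M(-10))) = (-701 + 43179)/(2290 + 2*15) = 42478/(2290 + 30) = 42478/2320 = 42478*(1/2320) = 21239/1160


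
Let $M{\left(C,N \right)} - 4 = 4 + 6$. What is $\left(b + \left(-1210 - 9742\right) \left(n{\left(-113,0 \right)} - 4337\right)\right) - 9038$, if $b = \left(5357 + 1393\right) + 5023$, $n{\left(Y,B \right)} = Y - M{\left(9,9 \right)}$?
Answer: $48892463$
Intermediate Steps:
$M{\left(C,N \right)} = 14$ ($M{\left(C,N \right)} = 4 + \left(4 + 6\right) = 4 + 10 = 14$)
$n{\left(Y,B \right)} = -14 + Y$ ($n{\left(Y,B \right)} = Y - 14 = -14 + Y$)
$b = 11773$ ($b = 6750 + 5023 = 11773$)
$\left(b + \left(-1210 - 9742\right) \left(n{\left(-113,0 \right)} - 4337\right)\right) - 9038 = \left(11773 + \left(-1210 - 9742\right) \left(\left(-14 - 113\right) - 4337\right)\right) - 9038 = \left(11773 - 10952 \left(-127 - 4337\right)\right) - 9038 = \left(11773 - -48889728\right) - 9038 = \left(11773 + 48889728\right) - 9038 = 48901501 - 9038 = 48892463$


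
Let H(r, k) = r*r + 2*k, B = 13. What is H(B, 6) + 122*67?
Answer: 8355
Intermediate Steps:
H(r, k) = r² + 2*k
H(B, 6) + 122*67 = (13² + 2*6) + 122*67 = (169 + 12) + 8174 = 181 + 8174 = 8355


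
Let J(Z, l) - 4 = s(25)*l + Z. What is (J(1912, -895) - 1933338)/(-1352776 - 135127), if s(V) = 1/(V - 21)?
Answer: 7726583/5951612 ≈ 1.2982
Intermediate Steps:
s(V) = 1/(-21 + V)
J(Z, l) = 4 + Z + l/4 (J(Z, l) = 4 + (l/(-21 + 25) + Z) = 4 + (l/4 + Z) = 4 + (Z + l/4) = 4 + Z + l/4)
(J(1912, -895) - 1933338)/(-1352776 - 135127) = ((4 + 1912 + (¼)*(-895)) - 1933338)/(-1352776 - 135127) = ((4 + 1912 - 895/4) - 1933338)/(-1487903) = (6769/4 - 1933338)*(-1/1487903) = -7726583/4*(-1/1487903) = 7726583/5951612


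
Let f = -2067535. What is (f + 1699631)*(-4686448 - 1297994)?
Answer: 2201700149568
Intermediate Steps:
(f + 1699631)*(-4686448 - 1297994) = (-2067535 + 1699631)*(-4686448 - 1297994) = -367904*(-5984442) = 2201700149568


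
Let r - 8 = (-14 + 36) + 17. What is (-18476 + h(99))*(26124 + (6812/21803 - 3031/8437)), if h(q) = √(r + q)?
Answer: -88787362325265540/183951911 + 4805551110915*√146/183951911 ≈ -4.8235e+8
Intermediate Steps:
r = 47 (r = 8 + ((-14 + 36) + 17) = 8 + (22 + 17) = 8 + 39 = 47)
h(q) = √(47 + q)
(-18476 + h(99))*(26124 + (6812/21803 - 3031/8437)) = (-18476 + √(47 + 99))*(26124 + (6812/21803 - 3031/8437)) = (-18476 + √146)*(26124 + (6812*(1/21803) - 3031*1/8437)) = (-18476 + √146)*(26124 + (6812/21803 - 3031/8437)) = (-18476 + √146)*(26124 - 8612049/183951911) = (-18476 + √146)*(4805551110915/183951911) = -88787362325265540/183951911 + 4805551110915*√146/183951911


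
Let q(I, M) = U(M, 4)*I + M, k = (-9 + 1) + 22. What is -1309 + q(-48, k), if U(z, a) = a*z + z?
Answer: -4655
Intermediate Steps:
U(z, a) = z + a*z
k = 14 (k = -8 + 22 = 14)
q(I, M) = M + 5*I*M (q(I, M) = (M*(1 + 4))*I + M = (M*5)*I + M = (5*M)*I + M = 5*I*M + M = M + 5*I*M)
-1309 + q(-48, k) = -1309 + 14*(1 + 5*(-48)) = -1309 + 14*(1 - 240) = -1309 + 14*(-239) = -1309 - 3346 = -4655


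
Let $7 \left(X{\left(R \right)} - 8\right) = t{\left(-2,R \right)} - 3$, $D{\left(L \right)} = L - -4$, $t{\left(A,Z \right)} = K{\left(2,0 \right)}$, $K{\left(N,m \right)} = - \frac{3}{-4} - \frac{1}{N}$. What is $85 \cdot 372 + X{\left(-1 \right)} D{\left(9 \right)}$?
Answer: $\frac{888129}{28} \approx 31719.0$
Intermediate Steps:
$K{\left(N,m \right)} = \frac{3}{4} - \frac{1}{N}$ ($K{\left(N,m \right)} = \left(-3\right) \left(- \frac{1}{4}\right) - \frac{1}{N} = \frac{3}{4} - \frac{1}{N}$)
$t{\left(A,Z \right)} = \frac{1}{4}$ ($t{\left(A,Z \right)} = \frac{3}{4} - \frac{1}{2} = \frac{1}{4}$)
$D{\left(L \right)} = 4 + L$ ($D{\left(L \right)} = L + 4 = 4 + L$)
$X{\left(R \right)} = \frac{213}{28}$ ($X{\left(R \right)} = 8 + \frac{\frac{1}{4} - 3}{7} = 8 + \frac{1}{7} \left(- \frac{11}{4}\right) = 8 - \frac{11}{28} = \frac{213}{28}$)
$85 \cdot 372 + X{\left(-1 \right)} D{\left(9 \right)} = 85 \cdot 372 + \frac{213 \left(4 + 9\right)}{28} = 31620 + \frac{213}{28} \cdot 13 = 31620 + \frac{2769}{28} = \frac{888129}{28}$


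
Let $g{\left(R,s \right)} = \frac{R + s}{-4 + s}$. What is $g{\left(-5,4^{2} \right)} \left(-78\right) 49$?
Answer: $- \frac{7007}{2} \approx -3503.5$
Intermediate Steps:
$g{\left(R,s \right)} = \frac{R + s}{-4 + s}$
$g{\left(-5,4^{2} \right)} \left(-78\right) 49 = \frac{-5 + 4^{2}}{-4 + 4^{2}} \left(-78\right) 49 = \frac{-5 + 16}{-4 + 16} \left(-78\right) 49 = \frac{1}{12} \cdot 11 \left(-78\right) 49 = \frac{11}{12} \left(-78\right) 49 = \left(- \frac{143}{2}\right) 49 = - \frac{7007}{2}$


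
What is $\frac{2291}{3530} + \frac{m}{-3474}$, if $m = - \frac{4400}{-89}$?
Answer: $\frac{346406563}{545713290} \approx 0.63478$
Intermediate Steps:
$m = \frac{4400}{89}$ ($m = \left(-4400\right) \left(- \frac{1}{89}\right) = \frac{4400}{89} \approx 49.438$)
$\frac{2291}{3530} + \frac{m}{-3474} = \frac{2291}{3530} + \frac{4400}{89 \left(-3474\right)} = 2291 \cdot \frac{1}{3530} + \frac{4400}{89} \left(- \frac{1}{3474}\right) = \frac{2291}{3530} - \frac{2200}{154593} = \frac{346406563}{545713290}$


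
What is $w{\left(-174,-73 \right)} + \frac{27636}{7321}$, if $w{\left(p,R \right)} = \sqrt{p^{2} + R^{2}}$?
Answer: $\frac{27636}{7321} + \sqrt{35605} \approx 192.47$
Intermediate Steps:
$w{\left(p,R \right)} = \sqrt{R^{2} + p^{2}}$
$w{\left(-174,-73 \right)} + \frac{27636}{7321} = \sqrt{\left(-73\right)^{2} + \left(-174\right)^{2}} + \frac{27636}{7321} = \sqrt{5329 + 30276} + 27636 \cdot \frac{1}{7321} = \sqrt{35605} + \frac{27636}{7321} = \frac{27636}{7321} + \sqrt{35605}$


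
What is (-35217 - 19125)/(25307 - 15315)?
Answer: -27171/4996 ≈ -5.4386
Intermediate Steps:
(-35217 - 19125)/(25307 - 15315) = -54342/9992 = -54342*1/9992 = -27171/4996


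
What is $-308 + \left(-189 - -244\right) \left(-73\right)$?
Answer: $-4323$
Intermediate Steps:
$-308 + \left(-189 - -244\right) \left(-73\right) = -308 + \left(-189 + 244\right) \left(-73\right) = -308 + 55 \left(-73\right) = -308 - 4015 = -4323$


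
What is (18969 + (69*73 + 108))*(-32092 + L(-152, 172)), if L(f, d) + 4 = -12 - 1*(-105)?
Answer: -771720342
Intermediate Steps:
L(f, d) = 89 (L(f, d) = -4 + (-12 - 1*(-105)) = -4 + (-12 + 105) = -4 + 93 = 89)
(18969 + (69*73 + 108))*(-32092 + L(-152, 172)) = (18969 + (69*73 + 108))*(-32092 + 89) = (18969 + (5037 + 108))*(-32003) = (18969 + 5145)*(-32003) = 24114*(-32003) = -771720342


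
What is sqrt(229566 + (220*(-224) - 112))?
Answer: sqrt(180174) ≈ 424.47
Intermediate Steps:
sqrt(229566 + (220*(-224) - 112)) = sqrt(229566 + (-49280 - 112)) = sqrt(229566 - 49392) = sqrt(180174)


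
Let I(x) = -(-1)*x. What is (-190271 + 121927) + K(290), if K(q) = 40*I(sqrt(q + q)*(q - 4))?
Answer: -68344 + 22880*sqrt(145) ≈ 2.0717e+5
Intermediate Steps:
I(x) = x
K(q) = 40*sqrt(2)*sqrt(q)*(-4 + q) (K(q) = 40*(sqrt(q + q)*(q - 4)) = 40*(sqrt(2*q)*(-4 + q)) = 40*((sqrt(2)*sqrt(q))*(-4 + q)) = 40*(sqrt(2)*sqrt(q)*(-4 + q)) = 40*sqrt(2)*sqrt(q)*(-4 + q))
(-190271 + 121927) + K(290) = (-190271 + 121927) + 40*sqrt(2)*sqrt(290)*(-4 + 290) = -68344 + 40*sqrt(2)*sqrt(290)*286 = -68344 + 22880*sqrt(145)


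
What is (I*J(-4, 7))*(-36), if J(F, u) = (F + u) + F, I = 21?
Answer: 756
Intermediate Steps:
J(F, u) = u + 2*F
(I*J(-4, 7))*(-36) = (21*(7 + 2*(-4)))*(-36) = (21*(7 - 8))*(-36) = (21*(-1))*(-36) = -21*(-36) = 756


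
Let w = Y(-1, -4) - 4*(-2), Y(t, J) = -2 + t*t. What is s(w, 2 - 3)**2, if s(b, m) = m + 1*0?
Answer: 1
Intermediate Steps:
Y(t, J) = -2 + t**2
w = 7 (w = (-2 + (-1)**2) - 4*(-2) = (-2 + 1) + 8 = -1 + 8 = 7)
s(b, m) = m (s(b, m) = m + 0 = m)
s(w, 2 - 3)**2 = (2 - 3)**2 = (-1)**2 = 1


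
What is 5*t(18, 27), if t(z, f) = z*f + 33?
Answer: 2595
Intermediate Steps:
t(z, f) = 33 + f*z (t(z, f) = f*z + 33 = 33 + f*z)
5*t(18, 27) = 5*(33 + 27*18) = 5*(33 + 486) = 5*519 = 2595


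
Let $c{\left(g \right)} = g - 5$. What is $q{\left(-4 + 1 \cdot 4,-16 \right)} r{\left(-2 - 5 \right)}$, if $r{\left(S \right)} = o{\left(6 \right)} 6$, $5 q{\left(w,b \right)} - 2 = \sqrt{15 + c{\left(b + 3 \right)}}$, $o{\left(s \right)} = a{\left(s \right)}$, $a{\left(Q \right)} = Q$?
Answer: $\frac{72}{5} + \frac{36 i \sqrt{3}}{5} \approx 14.4 + 12.471 i$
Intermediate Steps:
$o{\left(s \right)} = s$
$c{\left(g \right)} = -5 + g$
$q{\left(w,b \right)} = \frac{2}{5} + \frac{\sqrt{13 + b}}{5}$ ($q{\left(w,b \right)} = \frac{2}{5} + \frac{\sqrt{15 + \left(-5 + \left(b + 3\right)\right)}}{5} = \frac{2}{5} + \frac{\sqrt{15 + \left(-5 + \left(3 + b\right)\right)}}{5} = \frac{2}{5} + \frac{\sqrt{15 + \left(-2 + b\right)}}{5} = \frac{2}{5} + \frac{\sqrt{13 + b}}{5}$)
$r{\left(S \right)} = 36$ ($r{\left(S \right)} = 6 \cdot 6 = 36$)
$q{\left(-4 + 1 \cdot 4,-16 \right)} r{\left(-2 - 5 \right)} = \left(\frac{2}{5} + \frac{\sqrt{13 - 16}}{5}\right) 36 = \left(\frac{2}{5} + \frac{\sqrt{-3}}{5}\right) 36 = \left(\frac{2}{5} + \frac{i \sqrt{3}}{5}\right) 36 = \frac{72}{5} + \frac{36 i \sqrt{3}}{5}$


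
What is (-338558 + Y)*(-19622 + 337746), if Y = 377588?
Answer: 12416379720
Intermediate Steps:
(-338558 + Y)*(-19622 + 337746) = (-338558 + 377588)*(-19622 + 337746) = 39030*318124 = 12416379720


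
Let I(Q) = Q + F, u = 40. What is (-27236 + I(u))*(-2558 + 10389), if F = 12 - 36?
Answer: -213159820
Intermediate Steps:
F = -24
I(Q) = -24 + Q (I(Q) = Q - 24 = -24 + Q)
(-27236 + I(u))*(-2558 + 10389) = (-27236 + (-24 + 40))*(-2558 + 10389) = (-27236 + 16)*7831 = -27220*7831 = -213159820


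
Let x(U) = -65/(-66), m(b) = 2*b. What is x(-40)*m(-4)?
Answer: -260/33 ≈ -7.8788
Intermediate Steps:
x(U) = 65/66 (x(U) = -65*(-1/66) = 65/66)
x(-40)*m(-4) = 65*(2*(-4))/66 = (65/66)*(-8) = -260/33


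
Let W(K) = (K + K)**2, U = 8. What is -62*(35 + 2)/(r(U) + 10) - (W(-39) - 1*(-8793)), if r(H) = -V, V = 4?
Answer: -45778/3 ≈ -15259.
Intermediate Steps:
r(H) = -4 (r(H) = -1*4 = -4)
W(K) = 4*K**2 (W(K) = (2*K)**2 = 4*K**2)
-62*(35 + 2)/(r(U) + 10) - (W(-39) - 1*(-8793)) = -62*(35 + 2)/(-4 + 10) - (4*(-39)**2 - 1*(-8793)) = -2294/6 - (4*1521 + 8793) = -2294/6 - (6084 + 8793) = -62*37/6 - 1*14877 = -1147/3 - 14877 = -45778/3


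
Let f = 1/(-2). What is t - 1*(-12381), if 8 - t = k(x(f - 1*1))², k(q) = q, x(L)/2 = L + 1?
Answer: 12388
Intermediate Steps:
f = -½ ≈ -0.50000
x(L) = 2 + 2*L (x(L) = 2*(L + 1) = 2*(1 + L) = 2 + 2*L)
t = 7 (t = 8 - (2 + 2*(-½ - 1*1))² = 8 - (2 + 2*(-½ - 1))² = 8 - (2 + 2*(-3/2))² = 8 - (2 - 3)² = 8 - 1*(-1)² = 8 - 1*1 = 8 - 1 = 7)
t - 1*(-12381) = 7 - 1*(-12381) = 7 + 12381 = 12388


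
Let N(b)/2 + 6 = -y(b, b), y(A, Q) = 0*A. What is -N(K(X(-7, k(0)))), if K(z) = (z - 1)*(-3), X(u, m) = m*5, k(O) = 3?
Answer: 12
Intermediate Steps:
X(u, m) = 5*m
y(A, Q) = 0
K(z) = 3 - 3*z (K(z) = (-1 + z)*(-3) = 3 - 3*z)
N(b) = -12 (N(b) = -12 + 2*(-1*0) = -12 + 2*0 = -12 + 0 = -12)
-N(K(X(-7, k(0)))) = -1*(-12) = 12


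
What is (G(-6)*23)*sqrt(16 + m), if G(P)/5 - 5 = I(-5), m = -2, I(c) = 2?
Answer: 805*sqrt(14) ≈ 3012.0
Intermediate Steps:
G(P) = 35 (G(P) = 25 + 5*2 = 25 + 10 = 35)
(G(-6)*23)*sqrt(16 + m) = (35*23)*sqrt(16 - 2) = 805*sqrt(14)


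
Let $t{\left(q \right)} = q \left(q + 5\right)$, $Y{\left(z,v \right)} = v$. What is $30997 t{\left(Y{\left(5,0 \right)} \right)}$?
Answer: $0$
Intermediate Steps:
$t{\left(q \right)} = q \left(5 + q\right)$
$30997 t{\left(Y{\left(5,0 \right)} \right)} = 30997 \cdot 0 \left(5 + 0\right) = 30997 \cdot 0 \cdot 5 = 30997 \cdot 0 = 0$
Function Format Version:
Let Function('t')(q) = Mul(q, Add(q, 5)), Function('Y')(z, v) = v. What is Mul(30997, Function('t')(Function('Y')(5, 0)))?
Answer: 0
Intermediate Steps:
Function('t')(q) = Mul(q, Add(5, q))
Mul(30997, Function('t')(Function('Y')(5, 0))) = Mul(30997, Mul(0, Add(5, 0))) = Mul(30997, Mul(0, 5)) = Mul(30997, 0) = 0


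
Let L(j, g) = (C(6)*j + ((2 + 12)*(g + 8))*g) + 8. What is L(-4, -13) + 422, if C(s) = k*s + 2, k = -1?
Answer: 1356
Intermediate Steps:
C(s) = 2 - s (C(s) = -s + 2 = 2 - s)
L(j, g) = 8 - 4*j + g*(112 + 14*g) (L(j, g) = ((2 - 1*6)*j + ((2 + 12)*(g + 8))*g) + 8 = ((2 - 6)*j + (14*(8 + g))*g) + 8 = (-4*j + (112 + 14*g)*g) + 8 = (-4*j + g*(112 + 14*g)) + 8 = 8 - 4*j + g*(112 + 14*g))
L(-4, -13) + 422 = (8 - 4*(-4) + 14*(-13)² + 112*(-13)) + 422 = (8 + 16 + 14*169 - 1456) + 422 = (8 + 16 + 2366 - 1456) + 422 = 934 + 422 = 1356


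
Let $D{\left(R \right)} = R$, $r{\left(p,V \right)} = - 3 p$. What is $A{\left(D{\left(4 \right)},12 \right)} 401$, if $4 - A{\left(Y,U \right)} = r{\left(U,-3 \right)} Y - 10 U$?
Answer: $107468$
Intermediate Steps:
$A{\left(Y,U \right)} = 4 + 10 U + 3 U Y$ ($A{\left(Y,U \right)} = 4 - \left(- 3 U Y - 10 U\right) = 4 - \left(- 10 U - 3 U Y\right) = 4 + \left(10 U + 3 U Y\right) = 4 + 10 U + 3 U Y$)
$A{\left(D{\left(4 \right)},12 \right)} 401 = \left(4 + 10 \cdot 12 + 3 \cdot 12 \cdot 4\right) 401 = \left(4 + 120 + 144\right) 401 = 268 \cdot 401 = 107468$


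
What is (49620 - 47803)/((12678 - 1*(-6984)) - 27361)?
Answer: -1817/7699 ≈ -0.23600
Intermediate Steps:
(49620 - 47803)/((12678 - 1*(-6984)) - 27361) = 1817/((12678 + 6984) - 27361) = 1817/(19662 - 27361) = 1817/(-7699) = 1817*(-1/7699) = -1817/7699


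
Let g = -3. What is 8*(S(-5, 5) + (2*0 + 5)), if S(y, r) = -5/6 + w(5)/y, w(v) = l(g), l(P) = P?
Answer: 572/15 ≈ 38.133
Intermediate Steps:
w(v) = -3
S(y, r) = -⅚ - 3/y (S(y, r) = -5/6 - 3/y = -5*⅙ - 3/y = -⅚ - 3/y)
8*(S(-5, 5) + (2*0 + 5)) = 8*((-⅚ - 3/(-5)) + (2*0 + 5)) = 8*((-⅚ - 3*(-⅕)) + (0 + 5)) = 8*((-⅚ + ⅗) + 5) = 8*(-7/30 + 5) = 8*(143/30) = 572/15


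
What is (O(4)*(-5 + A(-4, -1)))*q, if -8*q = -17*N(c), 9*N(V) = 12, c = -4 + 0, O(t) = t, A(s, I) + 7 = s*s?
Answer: 136/3 ≈ 45.333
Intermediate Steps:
A(s, I) = -7 + s² (A(s, I) = -7 + s*s = -7 + s²)
c = -4
N(V) = 4/3 (N(V) = (⅑)*12 = 4/3)
q = 17/6 (q = -(-17)*4/(8*3) = -⅛*(-68/3) = 17/6 ≈ 2.8333)
(O(4)*(-5 + A(-4, -1)))*q = (4*(-5 + (-7 + (-4)²)))*(17/6) = (4*(-5 + (-7 + 16)))*(17/6) = (4*(-5 + 9))*(17/6) = (4*4)*(17/6) = 16*(17/6) = 136/3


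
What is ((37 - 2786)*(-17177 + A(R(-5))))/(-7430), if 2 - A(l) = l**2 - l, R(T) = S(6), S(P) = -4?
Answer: -9453811/1486 ≈ -6361.9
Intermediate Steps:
R(T) = -4
A(l) = 2 + l - l**2 (A(l) = 2 - (l**2 - l) = 2 + (l - l**2) = 2 + l - l**2)
((37 - 2786)*(-17177 + A(R(-5))))/(-7430) = ((37 - 2786)*(-17177 + (2 - 4 - 1*(-4)**2)))/(-7430) = -2749*(-17177 + (2 - 4 - 1*16))*(-1/7430) = -2749*(-17177 + (2 - 4 - 16))*(-1/7430) = -2749*(-17177 - 18)*(-1/7430) = -2749*(-17195)*(-1/7430) = 47269055*(-1/7430) = -9453811/1486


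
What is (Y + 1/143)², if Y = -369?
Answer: 2784250756/20449 ≈ 1.3616e+5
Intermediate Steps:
(Y + 1/143)² = (-369 + 1/143)² = (-52766/143)² = 2784250756/20449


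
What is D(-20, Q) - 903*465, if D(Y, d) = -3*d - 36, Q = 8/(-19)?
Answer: -7978665/19 ≈ -4.1993e+5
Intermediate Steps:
Q = -8/19 (Q = 8*(-1/19) = -8/19 ≈ -0.42105)
D(Y, d) = -36 - 3*d
D(-20, Q) - 903*465 = (-36 - 3*(-8/19)) - 903*465 = (-36 + 24/19) - 419895 = -660/19 - 419895 = -7978665/19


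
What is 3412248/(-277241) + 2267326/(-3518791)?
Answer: -12635583279734/975553135631 ≈ -12.952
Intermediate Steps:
3412248/(-277241) + 2267326/(-3518791) = 3412248*(-1/277241) + 2267326*(-1/3518791) = -3412248/277241 - 2267326/3518791 = -12635583279734/975553135631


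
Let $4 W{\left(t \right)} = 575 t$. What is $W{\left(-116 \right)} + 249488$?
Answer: $232813$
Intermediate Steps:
$W{\left(t \right)} = \frac{575 t}{4}$
$W{\left(-116 \right)} + 249488 = \frac{575}{4} \left(-116\right) + 249488 = -16675 + 249488 = 232813$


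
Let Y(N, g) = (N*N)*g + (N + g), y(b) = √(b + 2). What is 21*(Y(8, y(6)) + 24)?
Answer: 672 + 2730*√2 ≈ 4532.8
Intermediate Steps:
y(b) = √(2 + b)
Y(N, g) = N + g + g*N² (Y(N, g) = N²*g + (N + g) = g*N² + (N + g) = N + g + g*N²)
21*(Y(8, y(6)) + 24) = 21*((8 + √(2 + 6) + √(2 + 6)*8²) + 24) = 21*((8 + √8 + √8*64) + 24) = 21*((8 + 2*√2 + (2*√2)*64) + 24) = 21*((8 + 2*√2 + 128*√2) + 24) = 21*((8 + 130*√2) + 24) = 21*(32 + 130*√2) = 672 + 2730*√2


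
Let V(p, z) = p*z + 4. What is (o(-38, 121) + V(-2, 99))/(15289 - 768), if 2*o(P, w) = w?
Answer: -267/29042 ≈ -0.0091936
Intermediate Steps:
V(p, z) = 4 + p*z
o(P, w) = w/2
(o(-38, 121) + V(-2, 99))/(15289 - 768) = ((1/2)*121 + (4 - 2*99))/(15289 - 768) = (121/2 + (4 - 198))/14521 = (121/2 - 194)*(1/14521) = -267/2*1/14521 = -267/29042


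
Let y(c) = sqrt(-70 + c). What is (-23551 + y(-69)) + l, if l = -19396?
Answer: -42947 + I*sqrt(139) ≈ -42947.0 + 11.79*I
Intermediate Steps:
(-23551 + y(-69)) + l = (-23551 + sqrt(-70 - 69)) - 19396 = (-23551 + sqrt(-139)) - 19396 = (-23551 + I*sqrt(139)) - 19396 = -42947 + I*sqrt(139)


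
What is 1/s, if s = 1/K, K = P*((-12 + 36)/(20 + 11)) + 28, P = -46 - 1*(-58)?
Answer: 1156/31 ≈ 37.290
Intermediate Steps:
P = 12 (P = -46 + 58 = 12)
K = 1156/31 (K = 12*((-12 + 36)/(20 + 11)) + 28 = 12*(24/31) + 28 = 288/31 + 28 = 1156/31 ≈ 37.290)
s = 31/1156 (s = 1/(1156/31) = 31/1156 ≈ 0.026817)
1/s = 1/(31/1156) = 1156/31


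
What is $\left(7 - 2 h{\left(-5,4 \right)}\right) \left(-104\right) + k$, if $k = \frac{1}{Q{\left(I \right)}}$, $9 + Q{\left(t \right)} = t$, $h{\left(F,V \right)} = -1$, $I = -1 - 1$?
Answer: $- \frac{10297}{11} \approx -936.09$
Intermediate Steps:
$I = -2$ ($I = -1 - 1 = -2$)
$Q{\left(t \right)} = -9 + t$
$k = - \frac{1}{11}$ ($k = \frac{1}{-9 - 2} = \frac{1}{-11} = - \frac{1}{11} \approx -0.090909$)
$\left(7 - 2 h{\left(-5,4 \right)}\right) \left(-104\right) + k = \left(7 - -2\right) \left(-104\right) - \frac{1}{11} = \left(7 + 2\right) \left(-104\right) - \frac{1}{11} = 9 \left(-104\right) - \frac{1}{11} = -936 - \frac{1}{11} = - \frac{10297}{11}$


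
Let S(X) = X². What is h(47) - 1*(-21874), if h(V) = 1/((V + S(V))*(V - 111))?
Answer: 3158255615/144384 ≈ 21874.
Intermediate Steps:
h(V) = 1/((-111 + V)*(V + V²)) (h(V) = 1/((V + V²)*(V - 111)) = 1/((V + V²)*(-111 + V)) = 1/((-111 + V)*(V + V²)))
h(47) - 1*(-21874) = 1/(47*(-111 + 47² - 110*47)) - 1*(-21874) = 1/(47*(-111 + 2209 - 5170)) + 21874 = (1/47)/(-3072) + 21874 = (1/47)*(-1/3072) + 21874 = -1/144384 + 21874 = 3158255615/144384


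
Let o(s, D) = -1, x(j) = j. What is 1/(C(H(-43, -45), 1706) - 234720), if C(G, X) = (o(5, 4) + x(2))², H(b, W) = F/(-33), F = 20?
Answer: -1/234719 ≈ -4.2604e-6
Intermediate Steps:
H(b, W) = -20/33 (H(b, W) = 20/(-33) = 20*(-1/33) = -20/33)
C(G, X) = 1 (C(G, X) = (-1 + 2)² = 1² = 1)
1/(C(H(-43, -45), 1706) - 234720) = 1/(1 - 234720) = 1/(-234719) = -1/234719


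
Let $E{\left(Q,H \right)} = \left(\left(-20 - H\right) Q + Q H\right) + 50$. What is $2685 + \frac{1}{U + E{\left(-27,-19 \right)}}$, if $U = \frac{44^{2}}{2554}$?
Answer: $\frac{2025559907}{754398} \approx 2685.0$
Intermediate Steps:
$E{\left(Q,H \right)} = 50 + H Q + Q \left(-20 - H\right)$ ($E{\left(Q,H \right)} = \left(Q \left(-20 - H\right) + H Q\right) + 50 = \left(H Q + Q \left(-20 - H\right)\right) + 50 = 50 + H Q + Q \left(-20 - H\right)$)
$U = \frac{968}{1277}$ ($U = 1936 \cdot \frac{1}{2554} = \frac{968}{1277} \approx 0.75803$)
$2685 + \frac{1}{U + E{\left(-27,-19 \right)}} = 2685 + \frac{1}{\frac{968}{1277} + \left(50 - -540\right)} = 2685 + \frac{1}{\frac{968}{1277} + \left(50 + 540\right)} = 2685 + \frac{1}{\frac{968}{1277} + 590} = 2685 + \frac{1}{\frac{754398}{1277}} = 2685 + \frac{1277}{754398} = \frac{2025559907}{754398}$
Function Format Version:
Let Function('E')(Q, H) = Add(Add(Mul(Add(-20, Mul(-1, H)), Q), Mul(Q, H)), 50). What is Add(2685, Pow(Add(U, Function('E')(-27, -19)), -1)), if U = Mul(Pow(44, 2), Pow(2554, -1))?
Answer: Rational(2025559907, 754398) ≈ 2685.0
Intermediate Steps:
Function('E')(Q, H) = Add(50, Mul(H, Q), Mul(Q, Add(-20, Mul(-1, H)))) (Function('E')(Q, H) = Add(Add(Mul(Q, Add(-20, Mul(-1, H))), Mul(H, Q)), 50) = Add(Add(Mul(H, Q), Mul(Q, Add(-20, Mul(-1, H)))), 50) = Add(50, Mul(H, Q), Mul(Q, Add(-20, Mul(-1, H)))))
U = Rational(968, 1277) (U = Mul(1936, Rational(1, 2554)) = Rational(968, 1277) ≈ 0.75803)
Add(2685, Pow(Add(U, Function('E')(-27, -19)), -1)) = Add(2685, Pow(Add(Rational(968, 1277), Add(50, Mul(-20, -27))), -1)) = Add(2685, Pow(Add(Rational(968, 1277), Add(50, 540)), -1)) = Add(2685, Pow(Add(Rational(968, 1277), 590), -1)) = Add(2685, Pow(Rational(754398, 1277), -1)) = Add(2685, Rational(1277, 754398)) = Rational(2025559907, 754398)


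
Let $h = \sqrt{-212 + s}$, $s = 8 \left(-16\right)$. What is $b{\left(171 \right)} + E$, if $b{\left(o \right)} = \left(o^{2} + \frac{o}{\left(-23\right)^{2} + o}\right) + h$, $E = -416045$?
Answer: $- \frac{270762629}{700} + 2 i \sqrt{85} \approx -3.868 \cdot 10^{5} + 18.439 i$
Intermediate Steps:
$s = -128$
$h = 2 i \sqrt{85}$ ($h = \sqrt{-212 - 128} = \sqrt{-340} = 2 i \sqrt{85} \approx 18.439 i$)
$b{\left(o \right)} = o^{2} + \frac{o}{529 + o} + 2 i \sqrt{85}$ ($b{\left(o \right)} = \left(o^{2} + \frac{o}{\left(-23\right)^{2} + o}\right) + 2 i \sqrt{85} = \left(o^{2} + \frac{o}{529 + o}\right) + 2 i \sqrt{85} = o^{2} + \frac{o}{529 + o} + 2 i \sqrt{85}$)
$b{\left(171 \right)} + E = \frac{171 + 171^{3} + 529 \cdot 171^{2} + 1058 i \sqrt{85} + 2 i 171 \sqrt{85}}{529 + 171} - 416045 = \frac{171 + 5000211 + 529 \cdot 29241 + 1058 i \sqrt{85} + 342 i \sqrt{85}}{700} - 416045 = \frac{171 + 5000211 + 15468489 + 1058 i \sqrt{85} + 342 i \sqrt{85}}{700} - 416045 = \frac{20468871 + 1400 i \sqrt{85}}{700} - 416045 = \left(\frac{20468871}{700} + 2 i \sqrt{85}\right) - 416045 = - \frac{270762629}{700} + 2 i \sqrt{85}$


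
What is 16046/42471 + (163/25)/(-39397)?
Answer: 15797183777/41830749675 ≈ 0.37765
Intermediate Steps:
16046/42471 + (163/25)/(-39397) = 16046*(1/42471) + (163*(1/25))*(-1/39397) = 16046/42471 + (163/25)*(-1/39397) = 16046/42471 - 163/984925 = 15797183777/41830749675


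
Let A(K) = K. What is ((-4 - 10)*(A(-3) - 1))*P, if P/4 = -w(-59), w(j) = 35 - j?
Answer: -21056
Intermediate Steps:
P = -376 (P = 4*(-(35 - 1*(-59))) = 4*(-(35 + 59)) = 4*(-1*94) = 4*(-94) = -376)
((-4 - 10)*(A(-3) - 1))*P = ((-4 - 10)*(-3 - 1))*(-376) = -14*(-4)*(-376) = 56*(-376) = -21056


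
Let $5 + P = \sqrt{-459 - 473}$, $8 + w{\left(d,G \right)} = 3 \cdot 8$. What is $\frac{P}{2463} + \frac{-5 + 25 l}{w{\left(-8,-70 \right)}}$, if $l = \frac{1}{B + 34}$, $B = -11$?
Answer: $- \frac{111755}{453192} + \frac{2 i \sqrt{233}}{2463} \approx -0.2466 + 0.012395 i$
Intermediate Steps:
$l = \frac{1}{23}$ ($l = \frac{1}{-11 + 34} = \frac{1}{23} \approx 0.043478$)
$w{\left(d,G \right)} = 16$ ($w{\left(d,G \right)} = -8 + 3 \cdot 8 = -8 + 24 = 16$)
$P = -5 + 2 i \sqrt{233}$ ($P = -5 + \sqrt{-459 - 473} = -5 + \sqrt{-932} = -5 + 2 i \sqrt{233} \approx -5.0 + 30.529 i$)
$\frac{P}{2463} + \frac{-5 + 25 l}{w{\left(-8,-70 \right)}} = \frac{-5 + 2 i \sqrt{233}}{2463} + \frac{-5 + 25 \cdot \frac{1}{23}}{16} = \left(-5 + 2 i \sqrt{233}\right) \frac{1}{2463} + \left(-5 + \frac{25}{23}\right) \frac{1}{16} = \left(- \frac{5}{2463} + \frac{2 i \sqrt{233}}{2463}\right) - \frac{45}{184} = - \frac{111755}{453192} + \frac{2 i \sqrt{233}}{2463}$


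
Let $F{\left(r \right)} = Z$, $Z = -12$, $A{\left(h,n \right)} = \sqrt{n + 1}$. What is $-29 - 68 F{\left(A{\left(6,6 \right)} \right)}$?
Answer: $787$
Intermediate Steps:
$A{\left(h,n \right)} = \sqrt{1 + n}$
$F{\left(r \right)} = -12$
$-29 - 68 F{\left(A{\left(6,6 \right)} \right)} = -29 - -816 = -29 + 816 = 787$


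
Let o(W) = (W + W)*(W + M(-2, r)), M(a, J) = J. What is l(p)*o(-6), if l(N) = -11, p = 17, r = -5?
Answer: -1452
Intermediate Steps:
o(W) = 2*W*(-5 + W) (o(W) = (W + W)*(W - 5) = (2*W)*(-5 + W) = 2*W*(-5 + W))
l(p)*o(-6) = -22*(-6)*(-5 - 6) = -22*(-6)*(-11) = -11*132 = -1452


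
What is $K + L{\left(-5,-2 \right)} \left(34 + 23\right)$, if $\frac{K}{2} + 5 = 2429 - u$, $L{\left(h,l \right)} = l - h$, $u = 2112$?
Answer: $795$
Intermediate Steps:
$K = 624$ ($K = -10 + 2 \left(2429 - 2112\right) = -10 + 2 \cdot 317 = -10 + 634 = 624$)
$K + L{\left(-5,-2 \right)} \left(34 + 23\right) = 624 + \left(-2 - -5\right) \left(34 + 23\right) = 624 + \left(-2 + 5\right) 57 = 624 + 3 \cdot 57 = 624 + 171 = 795$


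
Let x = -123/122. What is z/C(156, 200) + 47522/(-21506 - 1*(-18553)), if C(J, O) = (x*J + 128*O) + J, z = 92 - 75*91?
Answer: -75419483973/4611174466 ≈ -16.356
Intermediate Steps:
z = -6733 (z = 92 - 6825 = -6733)
x = -123/122 (x = -123*1/122 = -123/122 ≈ -1.0082)
C(J, O) = 128*O - J/122 (C(J, O) = (-123*J/122 + 128*O) + J = (128*O - 123*J/122) + J = 128*O - J/122)
z/C(156, 200) + 47522/(-21506 - 1*(-18553)) = -6733/(128*200 - 1/122*156) + 47522/(-21506 - 1*(-18553)) = -6733/(25600 - 78/61) + 47522/(-21506 + 18553) = -6733/1561522/61 + 47522/(-2953) = -6733*61/1561522 + 47522*(-1/2953) = -410713/1561522 - 47522/2953 = -75419483973/4611174466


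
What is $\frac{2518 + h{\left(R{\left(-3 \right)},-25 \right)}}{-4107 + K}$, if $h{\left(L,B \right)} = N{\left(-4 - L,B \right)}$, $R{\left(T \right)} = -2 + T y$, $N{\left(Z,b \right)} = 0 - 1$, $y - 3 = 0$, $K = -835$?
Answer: $- \frac{2517}{4942} \approx -0.50931$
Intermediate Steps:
$y = 3$ ($y = 3 + 0 = 3$)
$N{\left(Z,b \right)} = -1$ ($N{\left(Z,b \right)} = 0 - 1 = -1$)
$R{\left(T \right)} = -2 + 3 T$ ($R{\left(T \right)} = -2 + T 3 = -2 + 3 T$)
$h{\left(L,B \right)} = -1$
$\frac{2518 + h{\left(R{\left(-3 \right)},-25 \right)}}{-4107 + K} = \frac{2518 - 1}{-4107 - 835} = \frac{2517}{-4942} = 2517 \left(- \frac{1}{4942}\right) = - \frac{2517}{4942}$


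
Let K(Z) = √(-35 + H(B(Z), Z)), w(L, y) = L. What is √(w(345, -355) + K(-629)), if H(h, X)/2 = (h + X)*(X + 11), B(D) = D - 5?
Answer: √(345 + √1561033) ≈ 39.930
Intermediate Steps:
B(D) = -5 + D
H(h, X) = 2*(11 + X)*(X + h) (H(h, X) = 2*((h + X)*(X + 11)) = 2*((X + h)*(11 + X)) = 2*((11 + X)*(X + h)) = 2*(11 + X)*(X + h))
K(Z) = √(-145 + 2*Z² + 44*Z + 2*Z*(-5 + Z)) (K(Z) = √(-35 + (2*Z² + 22*Z + 22*(-5 + Z) + 2*Z*(-5 + Z))) = √(-35 + (2*Z² + 22*Z + (-110 + 22*Z) + 2*Z*(-5 + Z))) = √(-35 + (-110 + 2*Z² + 44*Z + 2*Z*(-5 + Z))) = √(-145 + 2*Z² + 44*Z + 2*Z*(-5 + Z)))
√(w(345, -355) + K(-629)) = √(345 + √(-145 + 4*(-629)² + 34*(-629))) = √(345 + √(-145 + 4*395641 - 21386)) = √(345 + √(-145 + 1582564 - 21386)) = √(345 + √1561033)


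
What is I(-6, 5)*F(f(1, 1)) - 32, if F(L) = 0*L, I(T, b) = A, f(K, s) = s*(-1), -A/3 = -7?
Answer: -32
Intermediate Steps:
A = 21 (A = -3*(-7) = 21)
f(K, s) = -s
I(T, b) = 21
F(L) = 0
I(-6, 5)*F(f(1, 1)) - 32 = 21*0 - 32 = 0 - 32 = -32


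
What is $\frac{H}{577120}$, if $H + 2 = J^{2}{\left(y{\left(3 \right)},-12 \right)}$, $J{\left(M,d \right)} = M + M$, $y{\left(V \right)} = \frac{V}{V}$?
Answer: $\frac{1}{288560} \approx 3.4655 \cdot 10^{-6}$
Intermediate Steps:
$y{\left(V \right)} = 1$
$J{\left(M,d \right)} = 2 M$
$H = 2$ ($H = -2 + \left(2 \cdot 1\right)^{2} = -2 + 2^{2} = -2 + 4 = 2$)
$\frac{H}{577120} = \frac{2}{577120} = 2 \cdot \frac{1}{577120} = \frac{1}{288560}$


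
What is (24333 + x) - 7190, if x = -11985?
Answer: 5158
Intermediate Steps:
(24333 + x) - 7190 = (24333 - 11985) - 7190 = 12348 - 7190 = 5158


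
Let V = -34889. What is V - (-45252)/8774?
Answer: -153035417/4387 ≈ -34884.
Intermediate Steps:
V - (-45252)/8774 = -34889 - (-45252)/8774 = -34889 - 1*(-22626/4387) = -34889 + 22626/4387 = -153035417/4387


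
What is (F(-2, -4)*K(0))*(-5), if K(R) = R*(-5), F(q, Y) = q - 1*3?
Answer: 0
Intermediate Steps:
F(q, Y) = -3 + q (F(q, Y) = q - 3 = -3 + q)
K(R) = -5*R
(F(-2, -4)*K(0))*(-5) = ((-3 - 2)*(-5*0))*(-5) = -5*0*(-5) = 0*(-5) = 0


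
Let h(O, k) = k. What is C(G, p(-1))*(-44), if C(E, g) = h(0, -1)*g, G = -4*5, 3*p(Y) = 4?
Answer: 176/3 ≈ 58.667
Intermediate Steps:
p(Y) = 4/3 (p(Y) = (⅓)*4 = 4/3)
G = -20
C(E, g) = -g
C(G, p(-1))*(-44) = -1*4/3*(-44) = -4/3*(-44) = 176/3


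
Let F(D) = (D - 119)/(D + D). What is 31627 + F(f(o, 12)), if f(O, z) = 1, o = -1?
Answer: 31568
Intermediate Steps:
F(D) = (-119 + D)/(2*D) (F(D) = (-119 + D)/((2*D)) = (-119 + D)*(1/(2*D)) = (-119 + D)/(2*D))
31627 + F(f(o, 12)) = 31627 + (1/2)*(-119 + 1)/1 = 31627 + (1/2)*1*(-118) = 31627 - 59 = 31568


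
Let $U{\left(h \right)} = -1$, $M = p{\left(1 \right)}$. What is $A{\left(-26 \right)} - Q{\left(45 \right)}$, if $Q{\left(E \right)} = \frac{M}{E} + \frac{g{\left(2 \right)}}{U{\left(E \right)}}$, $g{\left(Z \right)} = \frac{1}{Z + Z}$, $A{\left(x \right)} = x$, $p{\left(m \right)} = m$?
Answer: $- \frac{4639}{180} \approx -25.772$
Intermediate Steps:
$g{\left(Z \right)} = \frac{1}{2 Z}$
$M = 1$
$Q{\left(E \right)} = - \frac{1}{4} + \frac{1}{E}$ ($Q{\left(E \right)} = 1 \frac{1}{E} + \frac{\frac{1}{2} \cdot \frac{1}{2}}{-1} = \frac{1}{E} + \frac{1}{2} \cdot \frac{1}{2} \left(-1\right) = \frac{1}{E} + \frac{1}{4} \left(-1\right) = \frac{1}{E} - \frac{1}{4} = - \frac{1}{4} + \frac{1}{E}$)
$A{\left(-26 \right)} - Q{\left(45 \right)} = -26 - \frac{4 - 45}{4 \cdot 45} = -26 - \frac{1}{4} \cdot \frac{1}{45} \left(4 - 45\right) = -26 - \frac{1}{4} \cdot \frac{1}{45} \left(-41\right) = -26 - - \frac{41}{180} = -26 + \frac{41}{180} = - \frac{4639}{180}$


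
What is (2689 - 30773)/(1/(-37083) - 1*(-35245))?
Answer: -520719486/653495167 ≈ -0.79682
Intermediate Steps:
(2689 - 30773)/(1/(-37083) - 1*(-35245)) = -28084/(-1/37083 + 35245) = -28084/1306990334/37083 = -28084*37083/1306990334 = -520719486/653495167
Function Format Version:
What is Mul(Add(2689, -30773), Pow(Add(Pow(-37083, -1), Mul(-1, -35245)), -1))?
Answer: Rational(-520719486, 653495167) ≈ -0.79682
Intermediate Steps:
Mul(Add(2689, -30773), Pow(Add(Pow(-37083, -1), Mul(-1, -35245)), -1)) = Mul(-28084, Pow(Add(Rational(-1, 37083), 35245), -1)) = Mul(-28084, Pow(Rational(1306990334, 37083), -1)) = Mul(-28084, Rational(37083, 1306990334)) = Rational(-520719486, 653495167)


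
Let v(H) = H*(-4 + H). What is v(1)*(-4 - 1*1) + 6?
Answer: 21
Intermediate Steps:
v(1)*(-4 - 1*1) + 6 = (1*(-4 + 1))*(-4 - 1*1) + 6 = (1*(-3))*(-4 - 1) + 6 = -3*(-5) + 6 = 15 + 6 = 21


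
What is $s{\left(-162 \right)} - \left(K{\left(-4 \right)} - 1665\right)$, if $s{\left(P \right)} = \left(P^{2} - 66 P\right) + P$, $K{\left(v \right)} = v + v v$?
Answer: $38427$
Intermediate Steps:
$K{\left(v \right)} = v + v^{2}$
$s{\left(P \right)} = P^{2} - 65 P$
$s{\left(-162 \right)} - \left(K{\left(-4 \right)} - 1665\right) = - 162 \left(-65 - 162\right) - \left(- 4 \left(1 - 4\right) - 1665\right) = \left(-162\right) \left(-227\right) - \left(\left(-4\right) \left(-3\right) - 1665\right) = 36774 - \left(12 - 1665\right) = 36774 - -1653 = 36774 + 1653 = 38427$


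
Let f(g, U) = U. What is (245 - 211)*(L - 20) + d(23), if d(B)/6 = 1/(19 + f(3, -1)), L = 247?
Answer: 23155/3 ≈ 7718.3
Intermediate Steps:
d(B) = ⅓ (d(B) = 6/(19 - 1) = 6/18 = 6*(1/18) = ⅓)
(245 - 211)*(L - 20) + d(23) = (245 - 211)*(247 - 20) + ⅓ = 34*227 + ⅓ = 7718 + ⅓ = 23155/3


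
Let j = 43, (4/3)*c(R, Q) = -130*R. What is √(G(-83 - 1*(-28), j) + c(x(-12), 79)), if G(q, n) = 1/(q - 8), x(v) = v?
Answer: √515963/21 ≈ 34.205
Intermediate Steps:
c(R, Q) = -195*R/2 (c(R, Q) = 3*(-130*R)/4 = -195*R/2)
G(q, n) = 1/(-8 + q)
√(G(-83 - 1*(-28), j) + c(x(-12), 79)) = √(1/(-8 + (-83 - 1*(-28))) - 195/2*(-12)) = √(1/(-8 + (-83 + 28)) + 1170) = √(1/(-8 - 55) + 1170) = √(1/(-63) + 1170) = √(-1/63 + 1170) = √(73709/63) = √515963/21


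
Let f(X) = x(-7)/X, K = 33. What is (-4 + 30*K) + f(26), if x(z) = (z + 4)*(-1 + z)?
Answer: 12830/13 ≈ 986.92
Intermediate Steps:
x(z) = (-1 + z)*(4 + z) (x(z) = (4 + z)*(-1 + z) = (-1 + z)*(4 + z))
f(X) = 24/X (f(X) = (-4 + (-7)**2 + 3*(-7))/X = (-4 + 49 - 21)/X = 24/X)
(-4 + 30*K) + f(26) = (-4 + 30*33) + 24/26 = (-4 + 990) + 24*(1/26) = 986 + 12/13 = 12830/13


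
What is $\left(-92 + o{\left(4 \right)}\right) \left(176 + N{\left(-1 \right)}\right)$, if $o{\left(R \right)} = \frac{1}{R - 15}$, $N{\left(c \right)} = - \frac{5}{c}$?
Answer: $- \frac{183353}{11} \approx -16668.0$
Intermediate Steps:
$o{\left(R \right)} = \frac{1}{-15 + R}$
$\left(-92 + o{\left(4 \right)}\right) \left(176 + N{\left(-1 \right)}\right) = \left(-92 + \frac{1}{-15 + 4}\right) \left(176 - \frac{5}{-1}\right) = \left(-92 + \frac{1}{-11}\right) \left(176 - -5\right) = \left(-92 - \frac{1}{11}\right) \left(176 + 5\right) = \left(- \frac{1013}{11}\right) 181 = - \frac{183353}{11}$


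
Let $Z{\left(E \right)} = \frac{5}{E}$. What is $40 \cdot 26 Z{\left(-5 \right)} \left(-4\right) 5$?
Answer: $20800$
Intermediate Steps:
$40 \cdot 26 Z{\left(-5 \right)} \left(-4\right) 5 = 40 \cdot 26 \frac{5}{-5} \left(-4\right) 5 = 1040 \cdot 5 \left(- \frac{1}{5}\right) \left(-4\right) 5 = 1040 \left(-1\right) \left(-4\right) 5 = 1040 \cdot 4 \cdot 5 = 1040 \cdot 20 = 20800$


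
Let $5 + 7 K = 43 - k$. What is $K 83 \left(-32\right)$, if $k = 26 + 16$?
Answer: $\frac{10624}{7} \approx 1517.7$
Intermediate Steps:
$k = 42$
$K = - \frac{4}{7}$ ($K = - \frac{5}{7} + \frac{43 - 42}{7} = - \frac{5}{7} + \frac{1}{7} \cdot 1 = - \frac{5}{7} + \frac{1}{7} = - \frac{4}{7} \approx -0.57143$)
$K 83 \left(-32\right) = \left(- \frac{4}{7}\right) 83 \left(-32\right) = \left(- \frac{332}{7}\right) \left(-32\right) = \frac{10624}{7}$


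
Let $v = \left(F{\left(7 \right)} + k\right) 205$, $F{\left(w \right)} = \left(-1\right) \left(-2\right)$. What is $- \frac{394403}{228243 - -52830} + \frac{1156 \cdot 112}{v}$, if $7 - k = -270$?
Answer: $\frac{4611067957}{5358656745} \approx 0.86049$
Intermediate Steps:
$k = 277$ ($k = 7 - -270 = 7 + 270 = 277$)
$F{\left(w \right)} = 2$
$v = 57195$ ($v = \left(2 + 277\right) 205 = 279 \cdot 205 = 57195$)
$- \frac{394403}{228243 - -52830} + \frac{1156 \cdot 112}{v} = - \frac{394403}{228243 - -52830} + \frac{1156 \cdot 112}{57195} = - \frac{394403}{228243 + 52830} + 129472 \cdot \frac{1}{57195} = - \frac{394403}{281073} + \frac{129472}{57195} = \frac{4611067957}{5358656745}$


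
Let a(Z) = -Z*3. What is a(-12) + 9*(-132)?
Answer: -1152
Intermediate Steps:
a(Z) = -3*Z
a(-12) + 9*(-132) = -3*(-12) + 9*(-132) = 36 - 1188 = -1152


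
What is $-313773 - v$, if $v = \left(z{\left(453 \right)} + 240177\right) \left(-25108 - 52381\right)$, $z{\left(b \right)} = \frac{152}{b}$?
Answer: $\frac{8430686864668}{453} \approx 1.8611 \cdot 10^{10}$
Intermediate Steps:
$v = - \frac{8430829003837}{453}$ ($v = \left(\frac{152}{453} + 240177\right) \left(-25108 - 52381\right) = \left(152 \cdot \frac{1}{453} + 240177\right) \left(-77489\right) = \left(\frac{152}{453} + 240177\right) \left(-77489\right) = \frac{108800333}{453} \left(-77489\right) = - \frac{8430829003837}{453} \approx -1.8611 \cdot 10^{10}$)
$-313773 - v = -313773 - - \frac{8430829003837}{453} = -313773 + \frac{8430829003837}{453} = \frac{8430686864668}{453}$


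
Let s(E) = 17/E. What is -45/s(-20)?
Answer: 900/17 ≈ 52.941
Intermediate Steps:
-45/s(-20) = -45/(17/(-20)) = -45/(17*(-1/20)) = -45/(-17/20) = -45*(-20/17) = 900/17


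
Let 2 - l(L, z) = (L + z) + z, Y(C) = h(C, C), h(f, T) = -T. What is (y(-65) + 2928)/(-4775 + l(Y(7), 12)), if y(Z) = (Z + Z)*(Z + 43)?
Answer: -2894/2395 ≈ -1.2084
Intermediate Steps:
y(Z) = 2*Z*(43 + Z) (y(Z) = (2*Z)*(43 + Z) = 2*Z*(43 + Z))
Y(C) = -C
l(L, z) = 2 - L - 2*z (l(L, z) = 2 - ((L + z) + z) = 2 - (L + 2*z) = 2 + (-L - 2*z) = 2 - L - 2*z)
(y(-65) + 2928)/(-4775 + l(Y(7), 12)) = (2*(-65)*(43 - 65) + 2928)/(-4775 + (2 - (-1)*7 - 2*12)) = (2*(-65)*(-22) + 2928)/(-4775 + (2 - 1*(-7) - 24)) = (2860 + 2928)/(-4775 + (2 + 7 - 24)) = 5788/(-4775 - 15) = 5788/(-4790) = 5788*(-1/4790) = -2894/2395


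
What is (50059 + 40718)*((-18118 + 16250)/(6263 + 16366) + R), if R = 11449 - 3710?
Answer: 5299075996417/7543 ≈ 7.0252e+8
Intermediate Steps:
R = 7739
(50059 + 40718)*((-18118 + 16250)/(6263 + 16366) + R) = (50059 + 40718)*((-18118 + 16250)/(6263 + 16366) + 7739) = 90777*(-1868/22629 + 7739) = 90777*(175123963/22629) = 5299075996417/7543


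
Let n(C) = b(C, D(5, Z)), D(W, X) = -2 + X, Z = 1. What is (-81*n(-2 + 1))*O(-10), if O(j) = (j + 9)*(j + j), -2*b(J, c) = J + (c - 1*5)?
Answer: -5670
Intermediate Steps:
b(J, c) = 5/2 - J/2 - c/2 (b(J, c) = -(J + (c - 1*5))/2 = -(J + (c - 5))/2 = -(J + (-5 + c))/2 = -(-5 + J + c)/2 = 5/2 - J/2 - c/2)
n(C) = 3 - C/2 (n(C) = 5/2 - C/2 - (-2 + 1)/2 = 5/2 - C/2 - 1/2*(-1) = 5/2 - C/2 + 1/2 = 3 - C/2)
O(j) = 2*j*(9 + j) (O(j) = (9 + j)*(2*j) = 2*j*(9 + j))
(-81*n(-2 + 1))*O(-10) = (-81*(3 - (-2 + 1)/2))*(2*(-10)*(9 - 10)) = (-81*(3 - 1/2*(-1)))*(2*(-10)*(-1)) = -81*(3 + 1/2)*20 = -81*7/2*20 = -567/2*20 = -5670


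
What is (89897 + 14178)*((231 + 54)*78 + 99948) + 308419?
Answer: 12715983769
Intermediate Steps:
(89897 + 14178)*((231 + 54)*78 + 99948) + 308419 = 104075*(285*78 + 99948) + 308419 = 104075*(22230 + 99948) + 308419 = 104075*122178 + 308419 = 12715675350 + 308419 = 12715983769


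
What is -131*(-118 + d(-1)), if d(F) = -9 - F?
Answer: 16506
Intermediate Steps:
-131*(-118 + d(-1)) = -131*(-118 + (-9 - 1*(-1))) = -131*(-118 + (-9 + 1)) = -131*(-118 - 8) = -131*(-126) = 16506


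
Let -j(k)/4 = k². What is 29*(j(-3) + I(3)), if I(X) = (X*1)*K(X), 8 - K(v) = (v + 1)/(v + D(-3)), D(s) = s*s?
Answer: -377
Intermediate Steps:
D(s) = s²
K(v) = 8 - (1 + v)/(9 + v) (K(v) = 8 - (v + 1)/(v + (-3)²) = 8 - (1 + v)/(v + 9) = 8 - (1 + v)/(9 + v))
I(X) = X*(71 + 7*X)/(9 + X) (I(X) = (X*1)*((71 + 7*X)/(9 + X)) = X*((71 + 7*X)/(9 + X)) = X*(71 + 7*X)/(9 + X))
j(k) = -4*k²
29*(j(-3) + I(3)) = 29*(-4*(-3)² + 3*(71 + 7*3)/(9 + 3)) = 29*(-4*9 + 3*(71 + 21)/12) = 29*(-36 + 3*(1/12)*92) = 29*(-36 + 23) = 29*(-13) = -377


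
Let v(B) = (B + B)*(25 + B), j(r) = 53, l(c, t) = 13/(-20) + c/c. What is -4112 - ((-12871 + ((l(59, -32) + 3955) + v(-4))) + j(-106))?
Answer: 98373/20 ≈ 4918.6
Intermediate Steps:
l(c, t) = 7/20 (l(c, t) = 13*(-1/20) + 1 = -13/20 + 1 = 7/20)
v(B) = 2*B*(25 + B) (v(B) = (2*B)*(25 + B) = 2*B*(25 + B))
-4112 - ((-12871 + ((l(59, -32) + 3955) + v(-4))) + j(-106)) = -4112 - ((-12871 + ((7/20 + 3955) + 2*(-4)*(25 - 4))) + 53) = -4112 - ((-12871 + (79107/20 + 2*(-4)*21)) + 53) = -4112 - ((-12871 + (79107/20 - 168)) + 53) = -4112 - ((-12871 + 75747/20) + 53) = -4112 - (-181673/20 + 53) = -4112 - 1*(-180613/20) = -4112 + 180613/20 = 98373/20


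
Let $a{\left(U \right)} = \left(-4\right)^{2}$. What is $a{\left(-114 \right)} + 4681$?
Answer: $4697$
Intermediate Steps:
$a{\left(U \right)} = 16$
$a{\left(-114 \right)} + 4681 = 16 + 4681 = 4697$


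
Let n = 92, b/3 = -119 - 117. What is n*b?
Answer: -65136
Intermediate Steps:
b = -708 (b = 3*(-119 - 117) = 3*(-236) = -708)
n*b = 92*(-708) = -65136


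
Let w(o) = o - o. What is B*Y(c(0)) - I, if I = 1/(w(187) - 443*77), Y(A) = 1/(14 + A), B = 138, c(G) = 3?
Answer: 4707335/579887 ≈ 8.1177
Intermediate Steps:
w(o) = 0
I = -1/34111 (I = 1/(0 - 443*77) = 1/(0 - 34111) = 1/(-34111) = -1/34111 ≈ -2.9316e-5)
B*Y(c(0)) - I = 138/(14 + 3) - 1*(-1/34111) = 138/17 + 1/34111 = 4707335/579887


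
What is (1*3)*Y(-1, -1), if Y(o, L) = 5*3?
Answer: 45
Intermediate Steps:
Y(o, L) = 15
(1*3)*Y(-1, -1) = (1*3)*15 = 3*15 = 45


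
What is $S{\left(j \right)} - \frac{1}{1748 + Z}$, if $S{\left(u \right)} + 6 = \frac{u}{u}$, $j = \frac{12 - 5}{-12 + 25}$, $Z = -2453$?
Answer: $- \frac{3524}{705} \approx -4.9986$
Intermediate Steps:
$j = \frac{7}{13} \approx 0.53846$
$S{\left(u \right)} = -5$ ($S{\left(u \right)} = -6 + \frac{u}{u} = -6 + 1 = -5$)
$S{\left(j \right)} - \frac{1}{1748 + Z} = -5 - \frac{1}{1748 - 2453} = -5 - \frac{1}{-705} = -5 - - \frac{1}{705} = -5 + \frac{1}{705} = - \frac{3524}{705}$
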